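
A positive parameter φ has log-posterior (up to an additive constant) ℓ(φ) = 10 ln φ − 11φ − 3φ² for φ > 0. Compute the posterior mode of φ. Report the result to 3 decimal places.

ℓ'(φ) = 10/φ − 11 − 6φ. Setting this to zero and multiplying by φ: 6φ² + 11φ − 10 = 0.
φ = (−11 + √(11² + 4·6·10)) / (2·6) = (−11 + √361) / 12 = (−11 + 19)/12 = 2/3.
ℓ''(φ) = −10/φ² − 6 < 0, confirming a maximum.

φ̂_MAP = 0.667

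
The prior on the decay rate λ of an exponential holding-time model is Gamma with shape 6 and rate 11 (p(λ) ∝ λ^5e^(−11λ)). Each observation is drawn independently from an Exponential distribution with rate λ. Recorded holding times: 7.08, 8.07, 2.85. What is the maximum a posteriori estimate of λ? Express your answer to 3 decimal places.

λ̂_MAP = 0.276

The Exponential(rate=λ) likelihood is ∝ λ^n e^(−λΣtᵢ). Here n = 3 and Σtᵢ = 7.08 + 8.07 + 2.85 = 18.
Posterior ∝ λ^5e^(−11λ) · λ^3e^(−18λ) = λ^8e^(−29λ), i.e. Gamma(9, 29).
Mode = (a−1)/b = 8/29 ≈ 0.276.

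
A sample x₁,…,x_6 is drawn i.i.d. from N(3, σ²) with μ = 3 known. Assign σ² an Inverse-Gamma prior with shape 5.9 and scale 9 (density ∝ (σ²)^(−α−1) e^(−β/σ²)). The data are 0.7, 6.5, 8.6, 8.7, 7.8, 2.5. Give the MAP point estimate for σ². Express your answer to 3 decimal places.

Sum of squared deviations about the known mean: SS = (0.7−3)² + (6.5−3)² + (8.6−3)² + (8.7−3)² + (7.8−3)² + (2.5−3)² = 104.68.
The Normal likelihood contributes (σ²)^(−n/2) exp(−SS/(2σ²)), so the posterior is Inverse-Gamma(α + n/2, β + SS/2) = Inverse-Gamma(8.9, 61.34).
The mode of Inverse-Gamma(a, b) is b/(a+1) = 61.34/9.9 ≈ 6.196.

σ̂²_MAP = 6.196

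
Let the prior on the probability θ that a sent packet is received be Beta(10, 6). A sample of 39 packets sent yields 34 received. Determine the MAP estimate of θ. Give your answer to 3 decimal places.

θ̂_MAP = 0.811

Prior: Beta(10, 6).
Data: 34 successes in 39 trials. The binomial likelihood contributes θ^34(1−θ)^5, so the posterior is Beta(10+34, 6+5) = Beta(44, 11).
For Beta(a, b) with a, b > 1 the mode is (a−1)/(a+b−2) = 43/53 ≈ 0.811.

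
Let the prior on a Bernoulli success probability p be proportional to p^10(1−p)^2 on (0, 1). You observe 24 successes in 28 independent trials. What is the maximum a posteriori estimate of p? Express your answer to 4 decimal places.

The prior density ∝ p^10(1−p)^2 is the kernel of Beta(11, 3).
Data: 24 successes in 28 trials. The binomial likelihood contributes p^24(1−p)^4, so the posterior is Beta(11+24, 3+4) = Beta(35, 7).
For Beta(a, b) with a, b > 1 the mode is (a−1)/(a+b−2) = 34/40 ≈ 0.8500.

p̂_MAP = 0.8500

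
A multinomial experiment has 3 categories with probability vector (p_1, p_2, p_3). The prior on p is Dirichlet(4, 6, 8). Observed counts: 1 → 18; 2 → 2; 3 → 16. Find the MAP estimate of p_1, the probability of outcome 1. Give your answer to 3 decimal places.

MAP estimate: 0.412

The posterior is Dirichlet(αᵢ + nᵢ) = Dirichlet(22, 8, 24).
For a Dirichlet(a₁,…,a_K) with all aᵢ > 1, the mode has j-th component (aⱼ − 1)/(Σaᵢ − K).
Here Σaᵢ = 54 and K = 3, so p_1 = (22 − 1)/(54 − 3) = 21/51 ≈ 0.412.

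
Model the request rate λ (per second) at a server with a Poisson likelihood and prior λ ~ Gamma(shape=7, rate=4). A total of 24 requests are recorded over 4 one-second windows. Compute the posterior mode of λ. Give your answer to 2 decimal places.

λ̂_MAP = 3.75

Σxᵢ = 24, n = 4.
Posterior ∝ λ^6e^(−4λ) · λ^24e^(−4λ) = λ^30e^(−8λ), i.e. Gamma(shape=31, rate=8).
The mode of a Gamma(a, b) with a ≥ 1 (shape–rate) is (a−1)/b = 30/8 ≈ 3.75.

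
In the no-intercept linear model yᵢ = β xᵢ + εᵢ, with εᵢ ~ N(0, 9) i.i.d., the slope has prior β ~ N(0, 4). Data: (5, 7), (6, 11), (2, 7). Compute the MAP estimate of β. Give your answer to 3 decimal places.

log p(β | y) = −Σ(yᵢ − βxᵢ)²/(2·9) − β²/(2·4) + const.
Setting the derivative to zero: Σxᵢ(yᵢ − βxᵢ)/9 − β/4 = 0, so β = Σxᵢyᵢ / (Σxᵢ² + σ²/τ²).
Σxᵢyᵢ = 5·7 + 6·11 + 2·7 = 115; Σxᵢ² = 65; σ²/τ² = 2.25.
β̂_MAP = 115 / (65 + 2.25) = 115/67.25 ≈ 1.710.

β̂_MAP = 1.710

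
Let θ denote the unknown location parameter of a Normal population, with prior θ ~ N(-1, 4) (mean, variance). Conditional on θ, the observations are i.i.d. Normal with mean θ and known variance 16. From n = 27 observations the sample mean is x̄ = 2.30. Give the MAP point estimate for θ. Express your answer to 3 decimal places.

θ̂_MAP = 1.874

n = 27, x̄ = 2.30.
For a Normal prior and Normal likelihood with known variance, the posterior is Normal; its mode equals its mean, the precision-weighted average.
Prior precision 1/σ₀² = 1/4 = 0.25; data precision n/σ² = 27/16 = 1.6875.
θ̂ = (0.25·(-1) + 1.6875·2.3) / (0.25 + 1.6875) = 3.63125/1.9375 = 581/310 ≈ 1.874.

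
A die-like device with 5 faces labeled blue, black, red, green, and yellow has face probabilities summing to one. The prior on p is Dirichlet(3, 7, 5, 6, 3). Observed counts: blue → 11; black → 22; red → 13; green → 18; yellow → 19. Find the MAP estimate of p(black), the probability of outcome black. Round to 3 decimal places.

MAP estimate of p(black) = 0.275

The posterior is Dirichlet(αᵢ + nᵢ) = Dirichlet(14, 29, 18, 24, 22).
For a Dirichlet(a₁,…,a_K) with all aᵢ > 1, the mode has j-th component (aⱼ − 1)/(Σaᵢ − K).
Here Σaᵢ = 107 and K = 5, so p(black) = (29 − 1)/(107 − 5) = 28/102 ≈ 0.275.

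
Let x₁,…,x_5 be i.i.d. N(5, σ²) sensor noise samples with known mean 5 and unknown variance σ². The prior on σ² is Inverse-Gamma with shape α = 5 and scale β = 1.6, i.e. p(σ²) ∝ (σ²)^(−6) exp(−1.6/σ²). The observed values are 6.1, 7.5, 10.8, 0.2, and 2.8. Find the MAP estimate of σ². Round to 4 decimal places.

σ̂²_MAP = 4.2459

Sum of squared deviations about the known mean: SS = (6.1−5)² + (7.5−5)² + (10.8−5)² + (0.2−5)² + (2.8−5)² = 68.98.
The Normal likelihood contributes (σ²)^(−n/2) exp(−SS/(2σ²)), so the posterior is Inverse-Gamma(α + n/2, β + SS/2) = Inverse-Gamma(7.5, 36.09).
The mode of Inverse-Gamma(a, b) is b/(a+1) = 36.09/8.5 ≈ 4.2459.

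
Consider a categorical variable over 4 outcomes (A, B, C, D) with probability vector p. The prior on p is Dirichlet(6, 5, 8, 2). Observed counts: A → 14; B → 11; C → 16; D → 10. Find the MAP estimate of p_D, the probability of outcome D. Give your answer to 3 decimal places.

MAP estimate of p_D = 0.162

The posterior is Dirichlet(αᵢ + nᵢ) = Dirichlet(20, 16, 24, 12).
For a Dirichlet(a₁,…,a_K) with all aᵢ > 1, the mode has j-th component (aⱼ − 1)/(Σaᵢ − K).
Here Σaᵢ = 72 and K = 4, so p_D = (12 − 1)/(72 − 4) = 11/68 ≈ 0.162.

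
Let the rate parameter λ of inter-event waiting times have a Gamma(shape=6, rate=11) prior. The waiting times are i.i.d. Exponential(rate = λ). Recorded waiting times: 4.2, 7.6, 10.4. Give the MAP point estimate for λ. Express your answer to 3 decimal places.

The Exponential(rate=λ) likelihood is ∝ λ^n e^(−λΣtᵢ). Here n = 3 and Σtᵢ = 4.2 + 7.6 + 10.4 = 22.2.
Posterior ∝ λ^5e^(−11λ) · λ^3e^(−22.2λ) = λ^8e^(−33.2λ), i.e. Gamma(9, 33.2).
Mode = (a−1)/b = 8/33.2 ≈ 0.241.

λ̂_MAP = 0.241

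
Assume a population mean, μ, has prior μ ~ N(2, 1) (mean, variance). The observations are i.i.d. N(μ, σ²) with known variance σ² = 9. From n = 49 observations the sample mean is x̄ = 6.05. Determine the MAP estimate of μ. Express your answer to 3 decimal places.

n = 49, x̄ = 6.05.
For a Normal prior and Normal likelihood with known variance, the posterior is Normal; its mode equals its mean, the precision-weighted average.
Prior precision 1/σ₀² = 1/1 = 1; data precision n/σ² = 49/9.
μ̂ = (1·2 + (49/9)·6.05) / (1 + 49/9) = (6289/180)/(58/9) = 6289/1160 ≈ 5.422.

μ̂_MAP = 5.422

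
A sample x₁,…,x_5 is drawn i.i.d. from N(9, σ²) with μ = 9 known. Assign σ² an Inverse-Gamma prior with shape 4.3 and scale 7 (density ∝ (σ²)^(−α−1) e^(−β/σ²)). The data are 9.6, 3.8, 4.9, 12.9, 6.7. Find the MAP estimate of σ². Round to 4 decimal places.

Sum of squared deviations about the known mean: SS = (9.6−9)² + (3.8−9)² + (4.9−9)² + (12.9−9)² + (6.7−9)² = 64.71.
The Normal likelihood contributes (σ²)^(−n/2) exp(−SS/(2σ²)), so the posterior is Inverse-Gamma(α + n/2, β + SS/2) = Inverse-Gamma(6.8, 39.355).
The mode of Inverse-Gamma(a, b) is b/(a+1) = 39.355/7.8 ≈ 5.0455.

σ̂²_MAP = 5.0455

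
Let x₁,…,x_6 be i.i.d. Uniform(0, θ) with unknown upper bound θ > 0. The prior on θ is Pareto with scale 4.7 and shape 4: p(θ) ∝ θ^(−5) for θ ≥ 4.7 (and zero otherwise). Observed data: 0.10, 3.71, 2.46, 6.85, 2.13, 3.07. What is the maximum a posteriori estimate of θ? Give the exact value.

θ̂_MAP = 6.85

The Uniform(0, θ) likelihood is θ^(−n) for θ ≥ max(xᵢ), zero otherwise. Here max(xᵢ) = 6.85.
Posterior ∝ θ^(−5) · θ^(−6) = θ^(−11) on θ ≥ max(4.7, 6.85) = 6.85.
This density is strictly decreasing in θ, so the posterior mode lies at the lower boundary of the support.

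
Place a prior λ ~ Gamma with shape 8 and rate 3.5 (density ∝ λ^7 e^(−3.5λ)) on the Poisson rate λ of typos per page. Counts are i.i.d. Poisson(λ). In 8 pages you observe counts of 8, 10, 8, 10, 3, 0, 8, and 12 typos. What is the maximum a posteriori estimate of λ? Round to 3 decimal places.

λ̂_MAP = 5.739

Σxᵢ = 8+10+8+10+3+0+8+12 = 59, with n = 8.
Posterior ∝ λ^7e^(−3.5λ) · λ^59e^(−8λ) = λ^66e^(−11.5λ), i.e. Gamma(shape=67, rate=11.5).
The mode of a Gamma(a, b) with a ≥ 1 (shape–rate) is (a−1)/b = 66/11.5 ≈ 5.739.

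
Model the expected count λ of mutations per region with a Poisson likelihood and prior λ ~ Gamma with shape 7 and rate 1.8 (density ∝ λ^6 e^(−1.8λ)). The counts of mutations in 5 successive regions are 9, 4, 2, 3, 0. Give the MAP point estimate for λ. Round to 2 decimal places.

λ̂_MAP = 3.53

Σxᵢ = 9+4+2+3+0 = 18, with n = 5.
Posterior ∝ λ^6e^(−1.8λ) · λ^18e^(−5λ) = λ^24e^(−6.8λ), i.e. Gamma(shape=25, rate=6.8).
The mode of a Gamma(a, b) with a ≥ 1 (shape–rate) is (a−1)/b = 24/6.8 ≈ 3.53.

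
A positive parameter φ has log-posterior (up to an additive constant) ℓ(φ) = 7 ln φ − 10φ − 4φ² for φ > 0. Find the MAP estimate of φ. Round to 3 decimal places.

ℓ'(φ) = 7/φ − 10 − 8φ. Setting this to zero and multiplying by φ: 8φ² + 10φ − 7 = 0.
φ = (−10 + √(10² + 4·8·7)) / (2·8) = (−10 + √324) / 16 = (−10 + 18)/16 = 1/2.
ℓ''(φ) = −7/φ² − 8 < 0, confirming a maximum.

φ̂_MAP = 0.500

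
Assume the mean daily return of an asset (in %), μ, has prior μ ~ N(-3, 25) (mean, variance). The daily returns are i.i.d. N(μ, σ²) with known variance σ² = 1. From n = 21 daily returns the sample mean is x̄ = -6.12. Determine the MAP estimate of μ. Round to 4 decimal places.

n = 21, x̄ = -6.12.
For a Normal prior and Normal likelihood with known variance, the posterior is Normal; its mode equals its mean, the precision-weighted average.
Prior precision 1/σ₀² = 1/25 = 0.04; data precision n/σ² = 21/1 = 21.
μ̂ = (0.04·(-3) + 21·(-6.12)) / (0.04 + 21) = (-128.64)/21.04 = -1608/263 ≈ -6.1141.

μ̂_MAP = -6.1141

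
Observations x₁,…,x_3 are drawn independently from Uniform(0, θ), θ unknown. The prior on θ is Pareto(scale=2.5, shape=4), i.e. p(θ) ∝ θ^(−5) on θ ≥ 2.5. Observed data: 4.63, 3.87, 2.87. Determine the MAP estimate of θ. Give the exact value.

The Uniform(0, θ) likelihood is θ^(−n) for θ ≥ max(xᵢ), zero otherwise. Here max(xᵢ) = 4.63.
Posterior ∝ θ^(−5) · θ^(−3) = θ^(−8) on θ ≥ max(2.5, 4.63) = 4.63.
This density is strictly decreasing in θ, so the posterior mode lies at the lower boundary of the support.

θ̂_MAP = 4.63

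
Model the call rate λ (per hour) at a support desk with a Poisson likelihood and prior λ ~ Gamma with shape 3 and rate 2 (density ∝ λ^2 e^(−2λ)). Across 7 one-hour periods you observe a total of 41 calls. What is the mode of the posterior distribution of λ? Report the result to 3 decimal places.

λ̂_MAP = 4.778

Σxᵢ = 41, n = 7.
Posterior ∝ λ^2e^(−2λ) · λ^41e^(−7λ) = λ^43e^(−9λ), i.e. Gamma(shape=44, rate=9).
The mode of a Gamma(a, b) with a ≥ 1 (shape–rate) is (a−1)/b = 43/9 ≈ 4.778.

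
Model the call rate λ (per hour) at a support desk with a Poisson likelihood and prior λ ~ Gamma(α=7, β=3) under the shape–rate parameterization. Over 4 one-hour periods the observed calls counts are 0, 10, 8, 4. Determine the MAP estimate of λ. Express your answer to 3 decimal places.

Σxᵢ = 0+10+8+4 = 22, with n = 4.
Posterior ∝ λ^6e^(−3λ) · λ^22e^(−4λ) = λ^28e^(−7λ), i.e. Gamma(shape=29, rate=7).
The mode of a Gamma(a, b) with a ≥ 1 (shape–rate) is (a−1)/b = 28/7 ≈ 4.000.

λ̂_MAP = 4.000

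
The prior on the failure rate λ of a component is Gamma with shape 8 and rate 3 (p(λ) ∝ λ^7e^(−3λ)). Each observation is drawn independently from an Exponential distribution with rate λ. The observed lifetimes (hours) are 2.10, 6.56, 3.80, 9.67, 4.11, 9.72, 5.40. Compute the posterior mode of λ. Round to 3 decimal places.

λ̂_MAP = 0.316

The Exponential(rate=λ) likelihood is ∝ λ^n e^(−λΣtᵢ). Here n = 7 and Σtᵢ = 2.10 + 6.56 + 3.80 + 9.67 + 4.11 + 9.72 + 5.40 = 41.36.
Posterior ∝ λ^7e^(−3λ) · λ^7e^(−41.36λ) = λ^14e^(−44.36λ), i.e. Gamma(15, 44.36).
Mode = (a−1)/b = 14/44.36 ≈ 0.316.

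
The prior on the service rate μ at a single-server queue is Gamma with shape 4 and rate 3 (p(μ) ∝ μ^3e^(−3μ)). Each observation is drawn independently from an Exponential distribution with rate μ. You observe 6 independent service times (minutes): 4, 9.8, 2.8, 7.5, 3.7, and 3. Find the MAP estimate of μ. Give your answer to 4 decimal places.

The Exponential(rate=μ) likelihood is ∝ μ^n e^(−μΣtᵢ). Here n = 6 and Σtᵢ = 4 + 9.8 + 2.8 + 7.5 + 3.7 + 3 = 30.8.
Posterior ∝ μ^3e^(−3μ) · μ^6e^(−30.8μ) = μ^9e^(−33.8μ), i.e. Gamma(10, 33.8).
Mode = (a−1)/b = 9/33.8 ≈ 0.2663.

μ̂_MAP = 0.2663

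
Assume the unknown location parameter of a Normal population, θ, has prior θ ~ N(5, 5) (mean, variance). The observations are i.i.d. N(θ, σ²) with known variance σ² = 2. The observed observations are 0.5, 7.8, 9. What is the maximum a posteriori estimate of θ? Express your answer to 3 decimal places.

θ̂_MAP = 5.676

n = 3; x̄ = (0.5 + 7.8 + 9)/3 = 17.3/3 = 173/30 ≈ 5.7667.
For a Normal prior and Normal likelihood with known variance, the posterior is Normal; its mode equals its mean, the precision-weighted average.
Prior precision 1/σ₀² = 1/5 = 0.2; data precision n/σ² = 3/2 = 1.5.
θ̂ = (0.2·5 + 1.5·(173/30)) / (0.2 + 1.5) = 9.65/1.7 = 193/34 ≈ 5.676.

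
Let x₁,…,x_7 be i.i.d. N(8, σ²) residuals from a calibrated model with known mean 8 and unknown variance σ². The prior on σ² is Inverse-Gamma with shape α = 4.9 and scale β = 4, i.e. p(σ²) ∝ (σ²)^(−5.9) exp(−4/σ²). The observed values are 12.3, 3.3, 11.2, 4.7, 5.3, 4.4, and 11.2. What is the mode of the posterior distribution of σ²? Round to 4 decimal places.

Sum of squared deviations about the known mean: SS = (12.3−8)² + (3.3−8)² + (11.2−8)² + (4.7−8)² + (5.3−8)² + (4.4−8)² + (11.2−8)² = 92.2.
The Normal likelihood contributes (σ²)^(−n/2) exp(−SS/(2σ²)), so the posterior is Inverse-Gamma(α + n/2, β + SS/2) = Inverse-Gamma(8.4, 50.1).
The mode of Inverse-Gamma(a, b) is b/(a+1) = 50.1/9.4 ≈ 5.3298.

σ̂²_MAP = 5.3298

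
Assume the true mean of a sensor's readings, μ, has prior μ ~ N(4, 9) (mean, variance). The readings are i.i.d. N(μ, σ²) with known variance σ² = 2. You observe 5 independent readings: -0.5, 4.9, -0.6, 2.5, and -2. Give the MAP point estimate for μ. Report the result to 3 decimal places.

μ̂_MAP = 0.994

n = 5; x̄ = ((-0.5) + 4.9 + (-0.6) + 2.5 + (-2))/5 = 4.3/5 = 0.86.
For a Normal prior and Normal likelihood with known variance, the posterior is Normal; its mode equals its mean, the precision-weighted average.
Prior precision 1/σ₀² = 1/9; data precision n/σ² = 5/2 = 2.5.
μ̂ = ((1/9)·4 + 2.5·0.86) / (1/9 + 2.5) = (467/180)/(47/18) = 467/470 ≈ 0.994.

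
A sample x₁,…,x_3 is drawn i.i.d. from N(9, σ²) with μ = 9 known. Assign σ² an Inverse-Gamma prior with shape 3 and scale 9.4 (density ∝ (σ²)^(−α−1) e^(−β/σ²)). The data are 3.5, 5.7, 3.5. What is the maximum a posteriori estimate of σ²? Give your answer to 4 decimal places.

Sum of squared deviations about the known mean: SS = (3.5−9)² + (5.7−9)² + (3.5−9)² = 71.39.
The Normal likelihood contributes (σ²)^(−n/2) exp(−SS/(2σ²)), so the posterior is Inverse-Gamma(α + n/2, β + SS/2) = Inverse-Gamma(4.5, 45.095).
The mode of Inverse-Gamma(a, b) is b/(a+1) = 45.095/5.5 ≈ 8.1991.

σ̂²_MAP = 8.1991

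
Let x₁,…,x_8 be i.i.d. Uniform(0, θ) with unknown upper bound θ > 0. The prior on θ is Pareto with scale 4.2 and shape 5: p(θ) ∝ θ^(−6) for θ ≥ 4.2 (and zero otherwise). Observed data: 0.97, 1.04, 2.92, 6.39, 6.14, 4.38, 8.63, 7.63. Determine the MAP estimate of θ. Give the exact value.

θ̂_MAP = 8.63

The Uniform(0, θ) likelihood is θ^(−n) for θ ≥ max(xᵢ), zero otherwise. Here max(xᵢ) = 8.63.
Posterior ∝ θ^(−6) · θ^(−8) = θ^(−14) on θ ≥ max(4.2, 8.63) = 8.63.
This density is strictly decreasing in θ, so the posterior mode lies at the lower boundary of the support.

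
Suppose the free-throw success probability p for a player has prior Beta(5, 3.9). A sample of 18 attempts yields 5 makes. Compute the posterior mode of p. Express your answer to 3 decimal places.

p̂_MAP = 0.361

Prior: Beta(5, 3.9).
Data: 5 successes in 18 trials. The binomial likelihood contributes p^5(1−p)^13, so the posterior is Beta(5+5, 3.9+13) = Beta(10, 16.9).
For Beta(a, b) with a, b > 1 the mode is (a−1)/(a+b−2) = 9/24.9 ≈ 0.361.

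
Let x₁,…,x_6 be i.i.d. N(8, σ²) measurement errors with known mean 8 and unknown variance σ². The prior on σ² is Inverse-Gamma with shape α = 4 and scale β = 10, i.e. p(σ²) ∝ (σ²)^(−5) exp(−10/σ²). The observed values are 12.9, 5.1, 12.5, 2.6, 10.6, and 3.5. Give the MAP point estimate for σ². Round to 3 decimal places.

Sum of squared deviations about the known mean: SS = (12.9−8)² + (5.1−8)² + (12.5−8)² + (2.6−8)² + (10.6−8)² + (3.5−8)² = 108.84.
The Normal likelihood contributes (σ²)^(−n/2) exp(−SS/(2σ²)), so the posterior is Inverse-Gamma(α + n/2, β + SS/2) = Inverse-Gamma(7, 64.42).
The mode of Inverse-Gamma(a, b) is b/(a+1) = 64.42/8 ≈ 8.053.

σ̂²_MAP = 8.053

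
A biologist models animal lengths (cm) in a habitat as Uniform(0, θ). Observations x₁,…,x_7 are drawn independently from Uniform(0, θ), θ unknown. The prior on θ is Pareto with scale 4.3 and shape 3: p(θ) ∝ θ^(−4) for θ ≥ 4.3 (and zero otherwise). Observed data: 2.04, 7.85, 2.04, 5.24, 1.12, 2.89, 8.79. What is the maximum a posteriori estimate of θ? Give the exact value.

The Uniform(0, θ) likelihood is θ^(−n) for θ ≥ max(xᵢ), zero otherwise. Here max(xᵢ) = 8.79.
Posterior ∝ θ^(−4) · θ^(−7) = θ^(−11) on θ ≥ max(4.3, 8.79) = 8.79.
This density is strictly decreasing in θ, so the posterior mode lies at the lower boundary of the support.

θ̂_MAP = 8.79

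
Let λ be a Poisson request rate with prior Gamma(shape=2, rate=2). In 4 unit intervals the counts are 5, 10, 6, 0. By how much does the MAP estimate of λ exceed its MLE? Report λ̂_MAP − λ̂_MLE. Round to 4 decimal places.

Σxᵢ = 21. Posterior is Gamma(23, 6); MAP = (23−1)/6 = 22/6 ≈ 3.66667.
MLE = x̄ = 21/4 ≈ 5.25000.
Difference = 22/6 − 21/4 = -19/12 ≈ -1.5833.

MAP − MLE = -1.5833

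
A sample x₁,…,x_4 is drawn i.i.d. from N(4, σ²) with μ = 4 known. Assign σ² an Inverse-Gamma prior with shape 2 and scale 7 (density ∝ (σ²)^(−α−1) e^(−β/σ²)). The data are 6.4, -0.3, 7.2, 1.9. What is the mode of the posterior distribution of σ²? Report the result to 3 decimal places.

Sum of squared deviations about the known mean: SS = (6.4−4)² + (-0.3−4)² + (7.2−4)² + (1.9−4)² = 38.9.
The Normal likelihood contributes (σ²)^(−n/2) exp(−SS/(2σ²)), so the posterior is Inverse-Gamma(α + n/2, β + SS/2) = Inverse-Gamma(4, 26.45).
The mode of Inverse-Gamma(a, b) is b/(a+1) = 26.45/5 ≈ 5.290.

σ̂²_MAP = 5.290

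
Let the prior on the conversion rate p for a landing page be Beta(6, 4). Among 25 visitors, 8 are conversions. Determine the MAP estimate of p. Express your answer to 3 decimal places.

p̂_MAP = 0.394

Prior: Beta(6, 4).
Data: 8 successes in 25 trials. The binomial likelihood contributes p^8(1−p)^17, so the posterior is Beta(6+8, 4+17) = Beta(14, 21).
For Beta(a, b) with a, b > 1 the mode is (a−1)/(a+b−2) = 13/33 ≈ 0.394.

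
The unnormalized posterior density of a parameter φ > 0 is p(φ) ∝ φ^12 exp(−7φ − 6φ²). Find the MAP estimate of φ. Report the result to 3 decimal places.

ℓ'(φ) = 12/φ − 7 − 12φ. Setting this to zero and multiplying by φ: 12φ² + 7φ − 12 = 0.
φ = (−7 + √(7² + 4·12·12)) / (2·12) = (−7 + √625) / 24 = (−7 + 25)/24 = 3/4.
ℓ''(φ) = −12/φ² − 12 < 0, confirming a maximum.

φ̂_MAP = 0.750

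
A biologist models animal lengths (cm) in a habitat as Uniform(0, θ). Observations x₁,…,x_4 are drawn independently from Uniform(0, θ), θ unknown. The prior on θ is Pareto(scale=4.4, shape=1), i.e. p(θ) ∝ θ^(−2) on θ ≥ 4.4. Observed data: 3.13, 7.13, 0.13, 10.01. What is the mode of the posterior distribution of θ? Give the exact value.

θ̂_MAP = 10.01

The Uniform(0, θ) likelihood is θ^(−n) for θ ≥ max(xᵢ), zero otherwise. Here max(xᵢ) = 10.01.
Posterior ∝ θ^(−2) · θ^(−4) = θ^(−6) on θ ≥ max(4.4, 10.01) = 10.01.
This density is strictly decreasing in θ, so the posterior mode lies at the lower boundary of the support.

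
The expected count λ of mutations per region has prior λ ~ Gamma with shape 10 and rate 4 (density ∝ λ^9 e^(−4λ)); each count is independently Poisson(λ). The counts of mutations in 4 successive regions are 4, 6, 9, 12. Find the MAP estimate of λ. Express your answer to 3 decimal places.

Σxᵢ = 4+6+9+12 = 31, with n = 4.
Posterior ∝ λ^9e^(−4λ) · λ^31e^(−4λ) = λ^40e^(−8λ), i.e. Gamma(shape=41, rate=8).
The mode of a Gamma(a, b) with a ≥ 1 (shape–rate) is (a−1)/b = 40/8 ≈ 5.000.

λ̂_MAP = 5.000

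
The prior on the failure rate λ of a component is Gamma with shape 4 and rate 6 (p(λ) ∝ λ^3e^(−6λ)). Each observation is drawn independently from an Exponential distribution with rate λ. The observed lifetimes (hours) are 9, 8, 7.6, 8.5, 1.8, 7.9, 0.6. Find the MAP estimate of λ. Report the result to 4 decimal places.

λ̂_MAP = 0.2024

The Exponential(rate=λ) likelihood is ∝ λ^n e^(−λΣtᵢ). Here n = 7 and Σtᵢ = 9 + 8 + 7.6 + 8.5 + 1.8 + 7.9 + 0.6 = 43.4.
Posterior ∝ λ^3e^(−6λ) · λ^7e^(−43.4λ) = λ^10e^(−49.4λ), i.e. Gamma(11, 49.4).
Mode = (a−1)/b = 10/49.4 ≈ 0.2024.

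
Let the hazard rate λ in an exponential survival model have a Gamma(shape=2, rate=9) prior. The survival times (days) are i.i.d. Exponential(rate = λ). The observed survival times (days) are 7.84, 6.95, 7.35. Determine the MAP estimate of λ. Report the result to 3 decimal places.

λ̂_MAP = 0.128

The Exponential(rate=λ) likelihood is ∝ λ^n e^(−λΣtᵢ). Here n = 3 and Σtᵢ = 7.84 + 6.95 + 7.35 = 22.14.
Posterior ∝ λe^(−9λ) · λ^3e^(−22.14λ) = λ^4e^(−31.14λ), i.e. Gamma(5, 31.14).
Mode = (a−1)/b = 4/31.14 ≈ 0.128.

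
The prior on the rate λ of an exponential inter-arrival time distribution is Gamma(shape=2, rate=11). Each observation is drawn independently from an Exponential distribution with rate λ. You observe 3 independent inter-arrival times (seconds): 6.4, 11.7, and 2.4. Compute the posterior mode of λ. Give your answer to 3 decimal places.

λ̂_MAP = 0.127

The Exponential(rate=λ) likelihood is ∝ λ^n e^(−λΣtᵢ). Here n = 3 and Σtᵢ = 6.4 + 11.7 + 2.4 = 20.5.
Posterior ∝ λe^(−11λ) · λ^3e^(−20.5λ) = λ^4e^(−31.5λ), i.e. Gamma(5, 31.5).
Mode = (a−1)/b = 4/31.5 ≈ 0.127.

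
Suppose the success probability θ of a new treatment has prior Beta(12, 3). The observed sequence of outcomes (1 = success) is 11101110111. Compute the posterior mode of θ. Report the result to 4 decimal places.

θ̂_MAP = 0.8333

Prior: Beta(12, 3).
Data: 9 successes in 11 trials (from the sequence). The binomial likelihood contributes θ^9(1−θ)^2, so the posterior is Beta(12+9, 3+2) = Beta(21, 5).
For Beta(a, b) with a, b > 1 the mode is (a−1)/(a+b−2) = 20/24 ≈ 0.8333.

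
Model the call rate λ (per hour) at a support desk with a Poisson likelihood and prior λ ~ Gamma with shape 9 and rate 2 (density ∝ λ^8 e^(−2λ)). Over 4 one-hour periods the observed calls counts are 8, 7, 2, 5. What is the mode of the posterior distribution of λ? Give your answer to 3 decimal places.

λ̂_MAP = 5.000

Σxᵢ = 8+7+2+5 = 22, with n = 4.
Posterior ∝ λ^8e^(−2λ) · λ^22e^(−4λ) = λ^30e^(−6λ), i.e. Gamma(shape=31, rate=6).
The mode of a Gamma(a, b) with a ≥ 1 (shape–rate) is (a−1)/b = 30/6 ≈ 5.000.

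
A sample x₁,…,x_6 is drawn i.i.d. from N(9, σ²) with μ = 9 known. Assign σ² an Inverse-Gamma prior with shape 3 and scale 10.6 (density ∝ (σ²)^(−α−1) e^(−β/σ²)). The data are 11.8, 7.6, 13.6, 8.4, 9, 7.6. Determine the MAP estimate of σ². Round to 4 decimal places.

Sum of squared deviations about the known mean: SS = (11.8−9)² + (7.6−9)² + (13.6−9)² + (8.4−9)² + (9−9)² + (7.6−9)² = 33.28.
The Normal likelihood contributes (σ²)^(−n/2) exp(−SS/(2σ²)), so the posterior is Inverse-Gamma(α + n/2, β + SS/2) = Inverse-Gamma(6, 27.24).
The mode of Inverse-Gamma(a, b) is b/(a+1) = 27.24/7 ≈ 3.8914.

σ̂²_MAP = 3.8914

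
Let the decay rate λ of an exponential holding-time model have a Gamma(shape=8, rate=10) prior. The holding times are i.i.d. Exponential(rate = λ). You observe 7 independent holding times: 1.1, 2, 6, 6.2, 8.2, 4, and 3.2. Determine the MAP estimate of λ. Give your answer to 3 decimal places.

The Exponential(rate=λ) likelihood is ∝ λ^n e^(−λΣtᵢ). Here n = 7 and Σtᵢ = 1.1 + 2 + 6 + 6.2 + 8.2 + 4 + 3.2 = 30.7.
Posterior ∝ λ^7e^(−10λ) · λ^7e^(−30.7λ) = λ^14e^(−40.7λ), i.e. Gamma(15, 40.7).
Mode = (a−1)/b = 14/40.7 ≈ 0.344.

λ̂_MAP = 0.344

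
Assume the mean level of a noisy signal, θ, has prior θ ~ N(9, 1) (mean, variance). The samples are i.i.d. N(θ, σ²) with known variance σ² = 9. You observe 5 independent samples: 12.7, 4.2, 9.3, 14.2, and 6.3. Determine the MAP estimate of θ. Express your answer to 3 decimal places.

θ̂_MAP = 9.121

n = 5; x̄ = (12.7 + 4.2 + 9.3 + 14.2 + 6.3)/5 = 46.7/5 = 9.34.
For a Normal prior and Normal likelihood with known variance, the posterior is Normal; its mode equals its mean, the precision-weighted average.
Prior precision 1/σ₀² = 1/1 = 1; data precision n/σ² = 5/9.
θ̂ = (1·9 + (5/9)·9.34) / (1 + 5/9) = (1277/90)/(14/9) = 1277/140 ≈ 9.121.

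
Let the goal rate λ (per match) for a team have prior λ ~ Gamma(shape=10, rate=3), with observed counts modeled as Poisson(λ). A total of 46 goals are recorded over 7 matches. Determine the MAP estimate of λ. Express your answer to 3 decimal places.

λ̂_MAP = 5.500

Σxᵢ = 46, n = 7.
Posterior ∝ λ^9e^(−3λ) · λ^46e^(−7λ) = λ^55e^(−10λ), i.e. Gamma(shape=56, rate=10).
The mode of a Gamma(a, b) with a ≥ 1 (shape–rate) is (a−1)/b = 55/10 ≈ 5.500.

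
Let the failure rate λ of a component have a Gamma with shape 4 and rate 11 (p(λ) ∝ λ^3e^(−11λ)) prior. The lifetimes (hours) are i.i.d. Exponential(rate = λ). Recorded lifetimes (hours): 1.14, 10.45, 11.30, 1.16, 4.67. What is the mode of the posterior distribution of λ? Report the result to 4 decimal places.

The Exponential(rate=λ) likelihood is ∝ λ^n e^(−λΣtᵢ). Here n = 5 and Σtᵢ = 1.14 + 10.45 + 11.30 + 1.16 + 4.67 = 28.72.
Posterior ∝ λ^3e^(−11λ) · λ^5e^(−28.72λ) = λ^8e^(−39.72λ), i.e. Gamma(9, 39.72).
Mode = (a−1)/b = 8/39.72 ≈ 0.2014.

λ̂_MAP = 0.2014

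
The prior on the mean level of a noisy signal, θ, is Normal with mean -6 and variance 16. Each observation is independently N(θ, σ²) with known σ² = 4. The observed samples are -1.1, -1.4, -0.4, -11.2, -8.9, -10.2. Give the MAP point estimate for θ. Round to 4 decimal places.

n = 6; x̄ = ((-1.1) + (-1.4) + (-0.4) + (-11.2) + (-8.9) + (-10.2))/6 = -33.2/6 = -83/15 ≈ -5.5333.
For a Normal prior and Normal likelihood with known variance, the posterior is Normal; its mode equals its mean, the precision-weighted average.
Prior precision 1/σ₀² = 1/16 = 0.0625; data precision n/σ² = 6/4 = 1.5.
θ̂ = (0.0625·(-6) + 1.5·(-83/15)) / (0.0625 + 1.5) = (-8.675)/1.5625 = -5.5520.

θ̂_MAP = -5.5520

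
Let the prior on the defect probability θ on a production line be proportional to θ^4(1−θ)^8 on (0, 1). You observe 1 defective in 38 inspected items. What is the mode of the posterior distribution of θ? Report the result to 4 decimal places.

The prior density ∝ θ^4(1−θ)^8 is the kernel of Beta(5, 9).
Data: 1 success in 38 trials. The binomial likelihood contributes θ(1−θ)^37, so the posterior is Beta(5+1, 9+37) = Beta(6, 46).
For Beta(a, b) with a, b > 1 the mode is (a−1)/(a+b−2) = 5/50 ≈ 0.1000.

θ̂_MAP = 0.1000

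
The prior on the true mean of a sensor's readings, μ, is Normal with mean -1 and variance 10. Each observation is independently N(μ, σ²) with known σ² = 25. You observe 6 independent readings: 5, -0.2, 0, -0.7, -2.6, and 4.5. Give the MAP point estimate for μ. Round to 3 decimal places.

n = 6; x̄ = (5 + (-0.2) + 0 + (-0.7) + (-2.6) + 4.5)/6 = 6/6 = 1.
For a Normal prior and Normal likelihood with known variance, the posterior is Normal; its mode equals its mean, the precision-weighted average.
Prior precision 1/σ₀² = 1/10 = 0.1; data precision n/σ² = 6/25 = 0.24.
μ̂ = (0.1·(-1) + 0.24·1) / (0.1 + 0.24) = 0.14/0.34 = 7/17 ≈ 0.412.

μ̂_MAP = 0.412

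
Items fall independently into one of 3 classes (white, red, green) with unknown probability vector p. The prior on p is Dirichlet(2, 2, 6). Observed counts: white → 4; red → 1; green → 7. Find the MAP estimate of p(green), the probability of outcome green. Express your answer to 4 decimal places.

MAP estimate of p(green) = 0.6316

The posterior is Dirichlet(αᵢ + nᵢ) = Dirichlet(6, 3, 13).
For a Dirichlet(a₁,…,a_K) with all aᵢ > 1, the mode has j-th component (aⱼ − 1)/(Σaᵢ − K).
Here Σaᵢ = 22 and K = 3, so p(green) = (13 − 1)/(22 − 3) = 12/19 ≈ 0.6316.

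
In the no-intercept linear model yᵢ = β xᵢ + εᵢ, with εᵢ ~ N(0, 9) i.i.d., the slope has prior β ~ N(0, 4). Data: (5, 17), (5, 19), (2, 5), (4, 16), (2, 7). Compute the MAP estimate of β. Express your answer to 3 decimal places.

log p(β | y) = −Σ(yᵢ − βxᵢ)²/(2·9) − β²/(2·4) + const.
Setting the derivative to zero: Σxᵢ(yᵢ − βxᵢ)/9 − β/4 = 0, so β = Σxᵢyᵢ / (Σxᵢ² + σ²/τ²).
Σxᵢyᵢ = 5·17 + 5·19 + 2·5 + 4·16 + 2·7 = 268; Σxᵢ² = 74; σ²/τ² = 2.25.
β̂_MAP = 268 / (74 + 2.25) = 268/76.25 ≈ 3.515.

β̂_MAP = 3.515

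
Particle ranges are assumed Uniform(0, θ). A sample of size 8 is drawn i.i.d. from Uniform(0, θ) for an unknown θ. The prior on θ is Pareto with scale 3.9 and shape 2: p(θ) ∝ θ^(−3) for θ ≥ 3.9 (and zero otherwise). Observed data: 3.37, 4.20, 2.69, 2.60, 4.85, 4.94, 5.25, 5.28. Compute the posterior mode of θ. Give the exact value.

θ̂_MAP = 5.28

The Uniform(0, θ) likelihood is θ^(−n) for θ ≥ max(xᵢ), zero otherwise. Here max(xᵢ) = 5.28.
Posterior ∝ θ^(−3) · θ^(−8) = θ^(−11) on θ ≥ max(3.9, 5.28) = 5.28.
This density is strictly decreasing in θ, so the posterior mode lies at the lower boundary of the support.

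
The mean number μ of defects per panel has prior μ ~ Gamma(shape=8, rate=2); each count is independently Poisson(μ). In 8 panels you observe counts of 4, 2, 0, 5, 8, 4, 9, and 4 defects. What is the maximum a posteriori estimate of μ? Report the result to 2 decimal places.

μ̂_MAP = 4.30

Σxᵢ = 4+2+0+5+8+4+9+4 = 36, with n = 8.
Posterior ∝ μ^7e^(−2μ) · μ^36e^(−8μ) = μ^43e^(−10μ), i.e. Gamma(shape=44, rate=10).
The mode of a Gamma(a, b) with a ≥ 1 (shape–rate) is (a−1)/b = 43/10 ≈ 4.30.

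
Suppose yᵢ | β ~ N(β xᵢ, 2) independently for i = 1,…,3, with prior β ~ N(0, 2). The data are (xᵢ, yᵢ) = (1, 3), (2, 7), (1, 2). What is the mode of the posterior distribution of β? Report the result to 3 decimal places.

log p(β | y) = −Σ(yᵢ − βxᵢ)²/(2·2) − β²/(2·2) + const.
Setting the derivative to zero: Σxᵢ(yᵢ − βxᵢ)/2 − β/2 = 0, so β = Σxᵢyᵢ / (Σxᵢ² + σ²/τ²).
Σxᵢyᵢ = 1·3 + 2·7 + 1·2 = 19; Σxᵢ² = 6; σ²/τ² = 1.
β̂_MAP = 19 / (6 + 1) = 19/7 ≈ 2.714.

β̂_MAP = 2.714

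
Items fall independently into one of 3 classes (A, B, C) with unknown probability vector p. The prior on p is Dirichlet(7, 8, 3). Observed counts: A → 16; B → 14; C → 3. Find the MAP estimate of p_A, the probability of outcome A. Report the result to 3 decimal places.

MAP estimate of p_A = 0.458

The posterior is Dirichlet(αᵢ + nᵢ) = Dirichlet(23, 22, 6).
For a Dirichlet(a₁,…,a_K) with all aᵢ > 1, the mode has j-th component (aⱼ − 1)/(Σaᵢ − K).
Here Σaᵢ = 51 and K = 3, so p_A = (23 − 1)/(51 − 3) = 22/48 ≈ 0.458.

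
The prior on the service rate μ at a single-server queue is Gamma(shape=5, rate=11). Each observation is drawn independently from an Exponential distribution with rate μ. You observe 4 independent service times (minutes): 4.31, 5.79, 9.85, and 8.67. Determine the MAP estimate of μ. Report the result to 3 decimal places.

μ̂_MAP = 0.202

The Exponential(rate=μ) likelihood is ∝ μ^n e^(−μΣtᵢ). Here n = 4 and Σtᵢ = 4.31 + 5.79 + 9.85 + 8.67 = 28.62.
Posterior ∝ μ^4e^(−11μ) · μ^4e^(−28.62μ) = μ^8e^(−39.62μ), i.e. Gamma(9, 39.62).
Mode = (a−1)/b = 8/39.62 ≈ 0.202.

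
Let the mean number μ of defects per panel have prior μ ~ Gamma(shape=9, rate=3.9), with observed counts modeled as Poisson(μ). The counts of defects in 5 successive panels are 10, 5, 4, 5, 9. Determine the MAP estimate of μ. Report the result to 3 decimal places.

Σxᵢ = 10+5+4+5+9 = 33, with n = 5.
Posterior ∝ μ^8e^(−3.9μ) · μ^33e^(−5μ) = μ^41e^(−8.9μ), i.e. Gamma(shape=42, rate=8.9).
The mode of a Gamma(a, b) with a ≥ 1 (shape–rate) is (a−1)/b = 41/8.9 ≈ 4.607.

μ̂_MAP = 4.607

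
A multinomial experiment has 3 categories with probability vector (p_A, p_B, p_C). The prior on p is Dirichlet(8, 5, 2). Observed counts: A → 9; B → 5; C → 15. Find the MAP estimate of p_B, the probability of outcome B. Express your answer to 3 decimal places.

The posterior is Dirichlet(αᵢ + nᵢ) = Dirichlet(17, 10, 17).
For a Dirichlet(a₁,…,a_K) with all aᵢ > 1, the mode has j-th component (aⱼ − 1)/(Σaᵢ − K).
Here Σaᵢ = 44 and K = 3, so p_B = (10 − 1)/(44 − 3) = 9/41 ≈ 0.220.

MAP estimate of p_B = 0.220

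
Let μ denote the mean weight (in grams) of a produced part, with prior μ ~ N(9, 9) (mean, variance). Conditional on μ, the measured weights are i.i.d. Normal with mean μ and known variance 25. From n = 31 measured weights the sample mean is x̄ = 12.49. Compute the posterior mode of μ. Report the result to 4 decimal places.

μ̂_MAP = 12.2030

n = 31, x̄ = 12.49.
For a Normal prior and Normal likelihood with known variance, the posterior is Normal; its mode equals its mean, the precision-weighted average.
Prior precision 1/σ₀² = 1/9; data precision n/σ² = 31/25 = 1.24.
μ̂ = ((1/9)·9 + 1.24·12.49) / (1/9 + 1.24) = 16.4876/(304/225) = 370971/30400 ≈ 12.2030.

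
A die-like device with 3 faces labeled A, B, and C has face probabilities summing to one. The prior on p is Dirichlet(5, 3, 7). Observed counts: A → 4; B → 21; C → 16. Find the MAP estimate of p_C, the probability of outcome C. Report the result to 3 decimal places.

The posterior is Dirichlet(αᵢ + nᵢ) = Dirichlet(9, 24, 23).
For a Dirichlet(a₁,…,a_K) with all aᵢ > 1, the mode has j-th component (aⱼ − 1)/(Σaᵢ − K).
Here Σaᵢ = 56 and K = 3, so p_C = (23 − 1)/(56 − 3) = 22/53 ≈ 0.415.

MAP estimate of p_C = 0.415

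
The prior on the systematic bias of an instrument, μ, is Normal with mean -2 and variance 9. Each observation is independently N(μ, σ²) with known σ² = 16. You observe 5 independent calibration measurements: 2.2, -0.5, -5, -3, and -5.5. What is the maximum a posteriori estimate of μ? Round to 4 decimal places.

μ̂_MAP = -2.2656

n = 5; x̄ = (2.2 + (-0.5) + (-5) + (-3) + (-5.5))/5 = -11.8/5 = -2.36.
For a Normal prior and Normal likelihood with known variance, the posterior is Normal; its mode equals its mean, the precision-weighted average.
Prior precision 1/σ₀² = 1/9; data precision n/σ² = 5/16 = 0.3125.
μ̂ = ((1/9)·(-2) + 0.3125·(-2.36)) / (1/9 + 0.3125) = (-691/720)/(61/144) = -691/305 ≈ -2.2656.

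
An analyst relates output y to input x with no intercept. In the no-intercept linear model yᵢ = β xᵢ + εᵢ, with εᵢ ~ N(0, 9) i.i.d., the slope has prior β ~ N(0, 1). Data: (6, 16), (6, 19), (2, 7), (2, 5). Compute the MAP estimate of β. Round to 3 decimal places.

β̂_MAP = 2.629

log p(β | y) = −Σ(yᵢ − βxᵢ)²/(2·9) − β²/(2·1) + const.
Setting the derivative to zero: Σxᵢ(yᵢ − βxᵢ)/9 − β/1 = 0, so β = Σxᵢyᵢ / (Σxᵢ² + σ²/τ²).
Σxᵢyᵢ = 6·16 + 6·19 + 2·7 + 2·5 = 234; Σxᵢ² = 80; σ²/τ² = 9.
β̂_MAP = 234 / (80 + 9) = 234/89 ≈ 2.629.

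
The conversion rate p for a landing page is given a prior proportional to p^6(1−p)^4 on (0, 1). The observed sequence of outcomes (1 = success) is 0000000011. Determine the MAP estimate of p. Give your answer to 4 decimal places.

p̂_MAP = 0.4000

The prior density ∝ p^6(1−p)^4 is the kernel of Beta(7, 5).
Data: 2 successes in 10 trials (from the sequence). The binomial likelihood contributes p^2(1−p)^8, so the posterior is Beta(7+2, 5+8) = Beta(9, 13).
For Beta(a, b) with a, b > 1 the mode is (a−1)/(a+b−2) = 8/20 ≈ 0.4000.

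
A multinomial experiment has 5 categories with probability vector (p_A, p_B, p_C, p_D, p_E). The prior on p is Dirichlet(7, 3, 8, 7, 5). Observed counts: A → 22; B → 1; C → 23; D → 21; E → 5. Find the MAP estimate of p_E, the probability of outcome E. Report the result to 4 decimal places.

MAP estimate of p_E = 0.0928

The posterior is Dirichlet(αᵢ + nᵢ) = Dirichlet(29, 4, 31, 28, 10).
For a Dirichlet(a₁,…,a_K) with all aᵢ > 1, the mode has j-th component (aⱼ − 1)/(Σaᵢ − K).
Here Σaᵢ = 102 and K = 5, so p_E = (10 − 1)/(102 − 5) = 9/97 ≈ 0.0928.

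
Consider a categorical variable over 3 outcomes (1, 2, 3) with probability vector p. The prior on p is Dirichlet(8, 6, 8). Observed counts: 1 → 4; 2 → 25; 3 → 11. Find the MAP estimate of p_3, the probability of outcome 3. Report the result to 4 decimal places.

MAP estimate: 0.3051

The posterior is Dirichlet(αᵢ + nᵢ) = Dirichlet(12, 31, 19).
For a Dirichlet(a₁,…,a_K) with all aᵢ > 1, the mode has j-th component (aⱼ − 1)/(Σaᵢ − K).
Here Σaᵢ = 62 and K = 3, so p_3 = (19 − 1)/(62 − 3) = 18/59 ≈ 0.3051.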